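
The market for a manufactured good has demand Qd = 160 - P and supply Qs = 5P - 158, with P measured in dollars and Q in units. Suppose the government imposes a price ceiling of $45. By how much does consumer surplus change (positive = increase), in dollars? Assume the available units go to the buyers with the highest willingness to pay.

-264

Setting quantity demanded equal to quantity supplied, 160 - P = 5P - 158, gives P* = 53 and Q* = 107.
Because the ceiling (45) lies below the market-clearing price, it is binding.
At P = 45: Qd = 160 - 45 = 115 and Qs = 5·45 - 158 = 67.
Consumer surplus without the control is ½ · (160 - 53) · 107 = 5724.5.
With the ceiling, 67 units are sold at 45 (assume they go to the highest-value buyers). The demand price at Q = 67 is 93, so CS = ½ · [(160 - 45) + (93 - 45)] · 67 = 5460.5.
Change in consumer surplus = 5460.5 - 5724.5 = -264.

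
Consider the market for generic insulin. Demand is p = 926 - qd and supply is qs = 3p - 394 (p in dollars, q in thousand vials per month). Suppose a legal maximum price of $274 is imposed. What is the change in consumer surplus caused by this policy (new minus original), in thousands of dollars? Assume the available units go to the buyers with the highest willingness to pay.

Rearranging demand gives qd = 926 - p. Setting quantity demanded equal to quantity supplied, 926 - p = 3p - 394, gives p* = 330 and q* = 596.
Since 274 < 330, the ceiling is binding.
At p = 274: qd = 926 - 274 = 652 and qs = 3·274 - 394 = 428.
Consumer surplus without the control is ½ · (926 - 330) · 596 = 177608.
With the ceiling, 428 units are sold at 274 (assume they go to the highest-value buyers). The demand price at q = 428 is 498, so CS = ½ · [(926 - 274) + (498 - 274)] · 428 = 187464.
Change in consumer surplus = 187464 - 177608 = 9856.

9856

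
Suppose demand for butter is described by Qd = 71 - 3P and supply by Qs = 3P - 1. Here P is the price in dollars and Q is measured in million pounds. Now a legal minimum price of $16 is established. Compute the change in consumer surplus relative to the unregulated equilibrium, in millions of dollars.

-116

Equilibrium: 71 - 3P = 3P - 1, so 72 = 6P and P* = 12, Q* = 35.
Because the floor (16) lies above the market-clearing price, it is binding.
At P = 16: Qd = 71 - 3·16 = 23 and Qs = 3·16 - 1 = 47.
Consumer surplus without the control is ½ · (71/3 - 12) · 35 = 1225/6.
With the floor, consumers buy 23 units at 16, so CS = ½ · (71/3 - 16) · 23 = 529/6.
Change in consumer surplus = 529/6 - 1225/6 = -116.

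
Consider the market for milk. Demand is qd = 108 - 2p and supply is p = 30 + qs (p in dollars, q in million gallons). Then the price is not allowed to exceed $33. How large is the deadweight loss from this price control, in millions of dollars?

Rearranging supply gives qs = p - 30. Equilibrium: 108 - 2p = p - 30, so 138 = 3p and p* = 46, q* = 16.
Because the ceiling (33) lies below the market-clearing price, it is binding.
At p = 33: qd = 108 - 2·33 = 42 and qs = 33 - 30 = 3.
Quantity traded falls to 3. At q = 3 the demand price is (108 - 3)/2 = 52.5 and the supply price is 30 + 3 = 33.
Deadweight loss = ½ · (52.5 - 33) · (16 - 3) = ½ · 19.5 · 13 = 126.75.

126.75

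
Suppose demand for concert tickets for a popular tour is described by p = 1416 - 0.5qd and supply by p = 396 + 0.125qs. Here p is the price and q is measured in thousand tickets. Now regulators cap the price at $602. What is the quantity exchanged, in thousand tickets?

Rearranging demand gives qd = 2832 - 2p; rearranging supply gives qs = 8p - 3168. Equilibrium: 2832 - 2p = 8p - 3168, so 6000 = 10p and p* = 600, q* = 1632.
The ceiling of 602 is above the equilibrium price 600, so it is not binding; the market clears at p* = 600, q* = 1632.

1632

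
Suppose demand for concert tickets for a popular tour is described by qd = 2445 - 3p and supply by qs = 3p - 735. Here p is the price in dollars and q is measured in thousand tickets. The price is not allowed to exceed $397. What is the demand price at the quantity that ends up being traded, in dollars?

Equilibrium: 2445 - 3p = 3p - 735, so 3180 = 6p and p* = 530, q* = 855.
Because the ceiling (397) lies below the market-clearing price, it is binding.
At p = 397: qd = 2445 - 3·397 = 1254 and qs = 3·397 - 735 = 456.
Only 456 units reach the market. On the demand curve, the marginal buyer's willingness to pay at q = 456 is (2445 - 456)/3 = 663.

663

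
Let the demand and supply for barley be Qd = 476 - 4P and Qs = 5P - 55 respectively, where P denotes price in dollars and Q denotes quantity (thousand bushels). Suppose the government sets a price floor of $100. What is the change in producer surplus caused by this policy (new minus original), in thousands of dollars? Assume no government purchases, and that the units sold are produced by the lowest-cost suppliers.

Equilibrium: 476 - 4P = 5P - 55, so 531 = 9P and P* = 59, Q* = 240.
Since 100 > 59, the floor is binding.
At P = 100: Qd = 476 - 4·100 = 76 and Qs = 5·100 - 55 = 445.
Producer surplus without the control is ½ · (59 - 11) · 240 = 5760.
With the floor, 76 units are sold at 100. The supply price at Q = 76 is 26.2, so PS = ½ · [(100 - 11) + (100 - 26.2)] · 76 = 6186.4.
Change in producer surplus = 6186.4 - 5760 = 426.4.

426.4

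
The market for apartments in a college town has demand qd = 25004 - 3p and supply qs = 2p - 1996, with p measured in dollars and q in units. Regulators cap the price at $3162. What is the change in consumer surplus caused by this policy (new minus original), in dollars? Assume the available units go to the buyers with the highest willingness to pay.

6346968

Equilibrium: 25004 - 3p = 2p - 1996, so 27000 = 5p and p* = 5400, q* = 8804.
Since 3162 < 5400, the ceiling is binding.
At p = 3162: qd = 25004 - 3·3162 = 15518 and qs = 2·3162 - 1996 = 4328.
Consumer surplus without the control is ½ · (25004/3 - 5400) · 8804 = 38755208/3.
With the ceiling, 4328 units are sold at 3162 (assume they go to the highest-value buyers). The demand price at q = 4328 is 6892, so CS = ½ · [(25004/3 - 3162) + (6892 - 3162)] · 4328 = 57796112/3.
Change in consumer surplus = 57796112/3 - 38755208/3 = 6346968.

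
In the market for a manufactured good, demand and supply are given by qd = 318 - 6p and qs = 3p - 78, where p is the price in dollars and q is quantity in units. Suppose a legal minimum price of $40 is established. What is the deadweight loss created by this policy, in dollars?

Setting quantity demanded equal to quantity supplied, 318 - 6p = 3p - 78, gives p* = 44 and q* = 54.
The floor of 40 is below the equilibrium price 44, so it is not binding; the market clears at p* = 44, q* = 54.
Since the control does not bind, no trades are prevented and deadweight loss is zero.

0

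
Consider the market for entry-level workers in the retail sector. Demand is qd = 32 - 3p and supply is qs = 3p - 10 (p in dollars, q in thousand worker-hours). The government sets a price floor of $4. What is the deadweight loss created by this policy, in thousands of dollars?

Equilibrium: 32 - 3p = 3p - 10, so 42 = 6p and p* = 7, q* = 11.
Since 4 is below p* = 7, the floor does not bind and the free-market outcome prevails.
Since the control does not bind, no trades are prevented and deadweight loss is zero.

0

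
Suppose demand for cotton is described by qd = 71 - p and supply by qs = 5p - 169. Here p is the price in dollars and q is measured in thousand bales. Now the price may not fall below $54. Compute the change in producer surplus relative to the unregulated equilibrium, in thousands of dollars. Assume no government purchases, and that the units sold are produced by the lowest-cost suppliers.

218.4

In a free market, 71 - p = 5p - 169 gives the equilibrium p* = 40, q* = 31.
Since 54 > 40, the floor is binding.
At p = 54: qd = 71 - 54 = 17 and qs = 5·54 - 169 = 101.
Producer surplus without the control is ½ · (40 - 33.8) · 31 = 96.1.
With the floor, 17 units are sold at 54. The supply price at q = 17 is 37.2, so PS = ½ · [(54 - 33.8) + (54 - 37.2)] · 17 = 314.5.
Change in producer surplus = 314.5 - 96.1 = 218.4.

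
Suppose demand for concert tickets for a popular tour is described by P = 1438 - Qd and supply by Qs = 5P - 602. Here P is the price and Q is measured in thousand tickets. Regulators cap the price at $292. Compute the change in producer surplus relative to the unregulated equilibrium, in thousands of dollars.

-46944

Rearranging demand gives Qd = 1438 - P. Setting quantity demanded equal to quantity supplied, 1438 - P = 5P - 602, gives P* = 340 and Q* = 1098.
Since 292 < 340, the ceiling is binding.
At P = 292: Qd = 1438 - 292 = 1146 and Qs = 5·292 - 602 = 858.
Producer surplus without the control is ½ · (340 - 120.4) · 1098 = 120560.4.
With the ceiling, producers sell 858 units at 292, so PS = ½ · (292 - 120.4) · 858 = 73616.4.
Change in producer surplus = 73616.4 - 120560.4 = -46944.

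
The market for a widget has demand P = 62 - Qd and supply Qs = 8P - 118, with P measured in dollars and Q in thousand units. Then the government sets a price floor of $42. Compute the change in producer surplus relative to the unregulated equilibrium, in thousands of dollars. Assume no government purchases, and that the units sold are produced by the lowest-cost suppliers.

Rearranging demand gives Qd = 62 - P. Setting quantity demanded equal to quantity supplied, 62 - P = 8P - 118, gives P* = 20 and Q* = 42.
Since 42 > 20, the floor is binding.
At P = 42: Qd = 62 - 42 = 20 and Qs = 8·42 - 118 = 218.
Producer surplus without the control is ½ · (20 - 14.75) · 42 = 110.25.
With the floor, 20 units are sold at 42. The supply price at Q = 20 is 17.25, so PS = ½ · [(42 - 14.75) + (42 - 17.25)] · 20 = 520.
Change in producer surplus = 520 - 110.25 = 409.75.

409.75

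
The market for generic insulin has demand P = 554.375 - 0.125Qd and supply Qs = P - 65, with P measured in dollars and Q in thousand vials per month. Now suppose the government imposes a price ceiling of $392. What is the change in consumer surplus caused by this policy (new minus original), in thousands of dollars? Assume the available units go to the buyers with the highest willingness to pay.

34587

Rearranging demand gives Qd = 4435 - 8P. Setting quantity demanded equal to quantity supplied, 4435 - 8P = P - 65, gives P* = 500 and Q* = 435.
Because the ceiling (392) lies below the market-clearing price, it is binding.
At P = 392: Qd = 4435 - 8·392 = 1299 and Qs = 392 - 65 = 327.
Consumer surplus without the control is ½ · (554.375 - 500) · 435 = 11826.5625.
With the ceiling, 327 units are sold at 392 (assume they go to the highest-value buyers). The demand price at Q = 327 is 513.5, so CS = ½ · [(554.375 - 392) + (513.5 - 392)] · 327 = 46413.5625.
Change in consumer surplus = 46413.5625 - 11826.5625 = 34587.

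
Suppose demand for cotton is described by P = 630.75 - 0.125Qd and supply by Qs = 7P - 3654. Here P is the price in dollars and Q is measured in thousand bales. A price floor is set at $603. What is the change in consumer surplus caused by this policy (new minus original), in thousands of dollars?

Rearranging demand gives Qd = 5046 - 8P. Setting quantity demanded equal to quantity supplied, 5046 - 8P = 7P - 3654, gives P* = 580 and Q* = 406.
The floor of 603 is above the equilibrium price 580, so it binds.
At P = 603: Qd = 5046 - 8·603 = 222 and Qs = 7·603 - 3654 = 567.
Consumer surplus without the control is ½ · (630.75 - 580) · 406 = 10302.25.
With the floor, consumers buy 222 units at 603, so CS = ½ · (630.75 - 603) · 222 = 3080.25.
Change in consumer surplus = 3080.25 - 10302.25 = -7222.

-7222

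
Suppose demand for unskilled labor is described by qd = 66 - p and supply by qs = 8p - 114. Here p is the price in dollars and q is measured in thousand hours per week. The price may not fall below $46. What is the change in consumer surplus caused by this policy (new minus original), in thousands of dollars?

Setting quantity demanded equal to quantity supplied, 66 - p = 8p - 114, gives p* = 20 and q* = 46.
Since 46 > 20, the floor is binding.
At p = 46: qd = 66 - 46 = 20 and qs = 8·46 - 114 = 254.
Consumer surplus without the control is ½ · (66 - 20) · 46 = 1058.
With the floor, consumers buy 20 units at 46, so CS = ½ · (66 - 46) · 20 = 200.
Change in consumer surplus = 200 - 1058 = -858.

-858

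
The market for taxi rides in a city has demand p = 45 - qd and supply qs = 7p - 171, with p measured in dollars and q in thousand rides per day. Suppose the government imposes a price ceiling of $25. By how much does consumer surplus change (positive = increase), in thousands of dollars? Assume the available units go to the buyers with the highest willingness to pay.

-90

Rearranging demand gives qd = 45 - p. Without the control the market clears where 45 - p = 7p - 171, i.e. p* = 27 and q* = 18.
The ceiling of 25 is below the equilibrium price 27, so it binds.
At p = 25: qd = 45 - 25 = 20 and qs = 7·25 - 171 = 4.
Consumer surplus without the control is ½ · (45 - 27) · 18 = 162.
With the ceiling, 4 units are sold at 25 (assume they go to the highest-value buyers). The demand price at q = 4 is 41, so CS = ½ · [(45 - 25) + (41 - 25)] · 4 = 72.
Change in consumer surplus = 72 - 162 = -90.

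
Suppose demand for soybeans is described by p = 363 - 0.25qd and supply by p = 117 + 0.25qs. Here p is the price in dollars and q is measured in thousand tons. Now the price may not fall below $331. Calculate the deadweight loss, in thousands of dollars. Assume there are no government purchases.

33124

Rearranging demand gives qd = 1452 - 4p; rearranging supply gives qs = 4p - 468. Setting quantity demanded equal to quantity supplied, 1452 - 4p = 4p - 468, gives p* = 240 and q* = 492.
Because the floor (331) lies above the market-clearing price, it is binding.
At p = 331: qd = 1452 - 4·331 = 128 and qs = 4·331 - 468 = 856.
Quantity traded falls to 128. At q = 128 the demand price is (1452 - 128)/4 = 331 and the supply price is (468 + 128)/4 = 149.
Deadweight loss = ½ · (331 - 149) · (492 - 128) = ½ · 182 · 364 = 33124.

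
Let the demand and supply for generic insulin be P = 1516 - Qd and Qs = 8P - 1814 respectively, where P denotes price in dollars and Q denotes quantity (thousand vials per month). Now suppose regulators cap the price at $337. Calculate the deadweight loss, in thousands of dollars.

Rearranging demand gives Qd = 1516 - P. Setting quantity demanded equal to quantity supplied, 1516 - P = 8P - 1814, gives P* = 370 and Q* = 1146.
The ceiling of 337 is below the equilibrium price 370, so it binds.
At P = 337: Qd = 1516 - 337 = 1179 and Qs = 8·337 - 1814 = 882.
Quantity traded falls to 882. At Q = 882 the demand price is 1516 - 882 = 634 and the supply price is (1814 + 882)/8 = 337.
Deadweight loss = ½ · (634 - 337) · (1146 - 882) = ½ · 297 · 264 = 39204.

39204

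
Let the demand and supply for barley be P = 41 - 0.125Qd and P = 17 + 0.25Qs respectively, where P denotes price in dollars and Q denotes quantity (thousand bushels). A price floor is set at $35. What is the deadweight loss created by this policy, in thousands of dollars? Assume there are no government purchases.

Rearranging demand gives Qd = 328 - 8P; rearranging supply gives Qs = 4P - 68. Setting quantity demanded equal to quantity supplied, 328 - 8P = 4P - 68, gives P* = 33 and Q* = 64.
The floor of 35 is above the equilibrium price 33, so it binds.
At P = 35: Qd = 328 - 8·35 = 48 and Qs = 4·35 - 68 = 72.
Quantity traded falls to 48. At Q = 48 the demand price is (328 - 48)/8 = 35 and the supply price is (68 + 48)/4 = 29.
Deadweight loss = ½ · (35 - 29) · (64 - 48) = ½ · 6 · 16 = 48.

48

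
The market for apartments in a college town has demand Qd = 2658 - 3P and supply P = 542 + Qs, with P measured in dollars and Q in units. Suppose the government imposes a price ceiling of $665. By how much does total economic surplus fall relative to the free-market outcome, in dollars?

12150

Rearranging supply gives Qs = P - 542. Setting quantity demanded equal to quantity supplied, 2658 - 3P = P - 542, gives P* = 800 and Q* = 258.
Since 665 < 800, the ceiling is binding.
At P = 665: Qd = 2658 - 3·665 = 663 and Qs = 665 - 542 = 123.
Quantity traded falls to 123. At Q = 123 the demand price is (2658 - 123)/3 = 845 and the supply price is 542 + 123 = 665.
Deadweight loss = ½ · (845 - 665) · (258 - 123) = ½ · 180 · 135 = 12150.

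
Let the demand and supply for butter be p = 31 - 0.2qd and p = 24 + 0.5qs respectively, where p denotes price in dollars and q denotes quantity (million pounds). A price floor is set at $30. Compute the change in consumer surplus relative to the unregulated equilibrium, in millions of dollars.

-7.5

Rearranging demand gives qd = 155 - 5p; rearranging supply gives qs = 2p - 48. Setting quantity demanded equal to quantity supplied, 155 - 5p = 2p - 48, gives p* = 29 and q* = 10.
Since 30 > 29, the floor is binding.
At p = 30: qd = 155 - 5·30 = 5 and qs = 2·30 - 48 = 12.
Consumer surplus without the control is ½ · (31 - 29) · 10 = 10.
With the floor, consumers buy 5 units at 30, so CS = ½ · (31 - 30) · 5 = 2.5.
Change in consumer surplus = 2.5 - 10 = -7.5.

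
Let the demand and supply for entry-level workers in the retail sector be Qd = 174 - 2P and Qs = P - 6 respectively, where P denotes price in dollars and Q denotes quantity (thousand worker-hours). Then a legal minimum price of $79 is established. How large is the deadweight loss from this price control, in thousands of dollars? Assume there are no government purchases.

1083

Setting quantity demanded equal to quantity supplied, 174 - 2P = P - 6, gives P* = 60 and Q* = 54.
Since 79 > 60, the floor is binding.
At P = 79: Qd = 174 - 2·79 = 16 and Qs = 79 - 6 = 73.
Quantity traded falls to 16. At Q = 16 the demand price is (174 - 16)/2 = 79 and the supply price is 6 + 16 = 22.
Deadweight loss = ½ · (79 - 22) · (54 - 16) = ½ · 57 · 38 = 1083.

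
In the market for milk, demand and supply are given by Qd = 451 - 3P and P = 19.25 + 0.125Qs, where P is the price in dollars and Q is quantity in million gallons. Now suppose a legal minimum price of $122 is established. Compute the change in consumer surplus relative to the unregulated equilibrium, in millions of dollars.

-12428.5

Rearranging supply gives Qs = 8P - 154. In a free market, 451 - 3P = 8P - 154 gives the equilibrium P* = 55, Q* = 286.
Since 122 > 55, the floor is binding.
At P = 122: Qd = 451 - 3·122 = 85 and Qs = 8·122 - 154 = 822.
Consumer surplus without the control is ½ · (451/3 - 55) · 286 = 40898/3.
With the floor, consumers buy 85 units at 122, so CS = ½ · (451/3 - 122) · 85 = 7225/6.
Change in consumer surplus = 7225/6 - 40898/3 = -12428.5.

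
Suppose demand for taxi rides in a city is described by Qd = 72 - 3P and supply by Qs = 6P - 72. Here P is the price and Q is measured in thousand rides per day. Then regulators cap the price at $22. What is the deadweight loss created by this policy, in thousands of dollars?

In a free market, 72 - 3P = 6P - 72 gives the equilibrium P* = 16, Q* = 24.
Since 22 is above P* = 16, the ceiling does not bind and the free-market outcome prevails.
Since the control does not bind, no trades are prevented and deadweight loss is zero.

0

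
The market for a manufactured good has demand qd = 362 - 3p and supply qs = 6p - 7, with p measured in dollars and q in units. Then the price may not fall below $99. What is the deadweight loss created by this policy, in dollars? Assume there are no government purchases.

Without the control the market clears where 362 - 3p = 6p - 7, i.e. p* = 41 and q* = 239.
Because the floor (99) lies above the market-clearing price, it is binding.
At p = 99: qd = 362 - 3·99 = 65 and qs = 6·99 - 7 = 587.
Quantity traded falls to 65. At q = 65 the demand price is (362 - 65)/3 = 99 and the supply price is (7 + 65)/6 = 12.
Deadweight loss = ½ · (99 - 12) · (239 - 65) = ½ · 87 · 174 = 7569.

7569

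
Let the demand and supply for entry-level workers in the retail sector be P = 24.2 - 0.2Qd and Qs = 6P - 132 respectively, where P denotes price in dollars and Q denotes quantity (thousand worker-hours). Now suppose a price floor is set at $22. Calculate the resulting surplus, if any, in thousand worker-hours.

0

Rearranging demand gives Qd = 121 - 5P. Equilibrium: 121 - 5P = 6P - 132, so 253 = 11P and P* = 23, Q* = 6.
Since 22 is below P* = 23, the floor does not bind and the free-market outcome prevails.
Since the control does not bind, there is no surplus.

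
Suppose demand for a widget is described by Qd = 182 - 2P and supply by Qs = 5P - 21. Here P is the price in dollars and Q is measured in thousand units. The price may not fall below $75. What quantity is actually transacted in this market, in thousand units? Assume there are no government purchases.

Setting quantity demanded equal to quantity supplied, 182 - 2P = 5P - 21, gives P* = 29 and Q* = 124.
Because the floor (75) lies above the market-clearing price, it is binding.
At P = 75: Qd = 182 - 2·75 = 32 and Qs = 5·75 - 21 = 354.
The quantity actually transacted is the short side, demand: 32.

32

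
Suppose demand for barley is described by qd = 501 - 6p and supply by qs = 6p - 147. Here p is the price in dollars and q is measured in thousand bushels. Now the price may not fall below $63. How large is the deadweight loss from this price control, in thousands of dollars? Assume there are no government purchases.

In a free market, 501 - 6p = 6p - 147 gives the equilibrium p* = 54, q* = 177.
Because the floor (63) lies above the market-clearing price, it is binding.
At p = 63: qd = 501 - 6·63 = 123 and qs = 6·63 - 147 = 231.
Quantity traded falls to 123. At q = 123 the demand price is (501 - 123)/6 = 63 and the supply price is (147 + 123)/6 = 45.
Deadweight loss = ½ · (63 - 45) · (177 - 123) = ½ · 18 · 54 = 486.

486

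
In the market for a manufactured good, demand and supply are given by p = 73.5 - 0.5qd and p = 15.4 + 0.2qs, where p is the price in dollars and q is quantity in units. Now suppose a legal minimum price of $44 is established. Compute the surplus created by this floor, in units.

Rearranging demand gives qd = 147 - 2p; rearranging supply gives qs = 5p - 77. In a free market, 147 - 2p = 5p - 77 gives the equilibrium p* = 32, q* = 83.
Since 44 > 32, the floor is binding.
At p = 44: qd = 147 - 2·44 = 59 and qs = 5·44 - 77 = 143.
Surplus = qs - qd = 143 - 59 = 84.

84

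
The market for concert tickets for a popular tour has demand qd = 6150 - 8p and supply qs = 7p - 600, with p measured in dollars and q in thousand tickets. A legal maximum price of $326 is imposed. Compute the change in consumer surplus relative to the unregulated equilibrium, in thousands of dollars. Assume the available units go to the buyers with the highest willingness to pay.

Without the control the market clears where 6150 - 8p = 7p - 600, i.e. p* = 450 and q* = 2550.
Since 326 < 450, the ceiling is binding.
At p = 326: qd = 6150 - 8·326 = 3542 and qs = 7·326 - 600 = 1682.
Consumer surplus without the control is ½ · (768.75 - 450) · 2550 = 406406.25.
With the ceiling, 1682 units are sold at 326 (assume they go to the highest-value buyers). The demand price at q = 1682 is 558.5, so CS = ½ · [(768.75 - 326) + (558.5 - 326)] · 1682 = 567885.25.
Change in consumer surplus = 567885.25 - 406406.25 = 161479.

161479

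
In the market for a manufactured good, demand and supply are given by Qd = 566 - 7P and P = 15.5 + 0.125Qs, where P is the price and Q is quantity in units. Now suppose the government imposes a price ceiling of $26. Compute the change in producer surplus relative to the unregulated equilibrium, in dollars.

Rearranging supply gives Qs = 8P - 124. In a free market, 566 - 7P = 8P - 124 gives the equilibrium P* = 46, Q* = 244.
The ceiling of 26 is below the equilibrium price 46, so it binds.
At P = 26: Qd = 566 - 7·26 = 384 and Qs = 8·26 - 124 = 84.
Producer surplus without the control is ½ · (46 - 15.5) · 244 = 3721.
With the ceiling, producers sell 84 units at 26, so PS = ½ · (26 - 15.5) · 84 = 441.
Change in producer surplus = 441 - 3721 = -3280.

-3280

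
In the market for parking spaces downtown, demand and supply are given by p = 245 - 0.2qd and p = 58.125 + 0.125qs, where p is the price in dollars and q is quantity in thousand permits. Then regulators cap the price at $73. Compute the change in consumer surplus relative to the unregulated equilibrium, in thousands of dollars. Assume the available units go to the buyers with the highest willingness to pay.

Rearranging demand gives qd = 1225 - 5p; rearranging supply gives qs = 8p - 465. Without the control the market clears where 1225 - 5p = 8p - 465, i.e. p* = 130 and q* = 575.
The ceiling of 73 is below the equilibrium price 130, so it binds.
At p = 73: qd = 1225 - 5·73 = 860 and qs = 8·73 - 465 = 119.
Consumer surplus without the control is ½ · (245 - 130) · 575 = 33062.5.
With the ceiling, 119 units are sold at 73 (assume they go to the highest-value buyers). The demand price at q = 119 is 221.2, so CS = ½ · [(245 - 73) + (221.2 - 73)] · 119 = 19051.9.
Change in consumer surplus = 19051.9 - 33062.5 = -14010.6.

-14010.6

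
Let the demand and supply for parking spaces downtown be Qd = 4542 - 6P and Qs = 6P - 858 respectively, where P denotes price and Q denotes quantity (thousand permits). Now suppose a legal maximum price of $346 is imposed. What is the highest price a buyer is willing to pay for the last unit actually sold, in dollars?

In a free market, 4542 - 6P = 6P - 858 gives the equilibrium P* = 450, Q* = 1842.
The ceiling of 346 is below the equilibrium price 450, so it binds.
At P = 346: Qd = 4542 - 6·346 = 2466 and Qs = 6·346 - 858 = 1218.
Only 1218 units reach the market. On the demand curve, the marginal buyer's willingness to pay at Q = 1218 is (4542 - 1218)/6 = 554.

554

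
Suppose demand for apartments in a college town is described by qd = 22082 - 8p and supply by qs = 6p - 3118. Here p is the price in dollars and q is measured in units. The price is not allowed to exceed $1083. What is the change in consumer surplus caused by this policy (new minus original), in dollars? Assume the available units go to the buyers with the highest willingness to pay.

1266759.75

Without the control the market clears where 22082 - 8p = 6p - 3118, i.e. p* = 1800 and q* = 7682.
Since 1083 < 1800, the ceiling is binding.
At p = 1083: qd = 22082 - 8·1083 = 13418 and qs = 6·1083 - 3118 = 3380.
Consumer surplus without the control is ½ · (2760.25 - 1800) · 7682 = 3688320.25.
With the ceiling, 3380 units are sold at 1083 (assume they go to the highest-value buyers). The demand price at q = 3380 is 2337.75, so CS = ½ · [(2760.25 - 1083) + (2337.75 - 1083)] · 3380 = 4955080.
Change in consumer surplus = 4955080 - 3688320.25 = 1266759.75.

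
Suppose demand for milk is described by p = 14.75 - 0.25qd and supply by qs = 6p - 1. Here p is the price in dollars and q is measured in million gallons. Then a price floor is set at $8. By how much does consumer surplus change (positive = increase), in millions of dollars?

Rearranging demand gives qd = 59 - 4p. In a free market, 59 - 4p = 6p - 1 gives the equilibrium p* = 6, q* = 35.
The floor of 8 is above the equilibrium price 6, so it binds.
At p = 8: qd = 59 - 4·8 = 27 and qs = 6·8 - 1 = 47.
Consumer surplus without the control is ½ · (14.75 - 6) · 35 = 153.125.
With the floor, consumers buy 27 units at 8, so CS = ½ · (14.75 - 8) · 27 = 91.125.
Change in consumer surplus = 91.125 - 153.125 = -62.

-62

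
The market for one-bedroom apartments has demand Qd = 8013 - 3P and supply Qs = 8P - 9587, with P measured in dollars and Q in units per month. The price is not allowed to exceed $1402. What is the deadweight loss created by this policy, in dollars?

574992

In a free market, 8013 - 3P = 8P - 9587 gives the equilibrium P* = 1600, Q* = 3213.
The ceiling of 1402 is below the equilibrium price 1600, so it binds.
At P = 1402: Qd = 8013 - 3·1402 = 3807 and Qs = 8·1402 - 9587 = 1629.
Quantity traded falls to 1629. At Q = 1629 the demand price is (8013 - 1629)/3 = 2128 and the supply price is (9587 + 1629)/8 = 1402.
Deadweight loss = ½ · (2128 - 1402) · (3213 - 1629) = ½ · 726 · 1584 = 574992.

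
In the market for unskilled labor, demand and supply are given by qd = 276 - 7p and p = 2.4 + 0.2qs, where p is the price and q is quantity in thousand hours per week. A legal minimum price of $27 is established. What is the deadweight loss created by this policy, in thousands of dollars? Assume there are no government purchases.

75.6

Rearranging supply gives qs = 5p - 12. Equilibrium: 276 - 7p = 5p - 12, so 288 = 12p and p* = 24, q* = 108.
Since 27 > 24, the floor is binding.
At p = 27: qd = 276 - 7·27 = 87 and qs = 5·27 - 12 = 123.
Quantity traded falls to 87. At q = 87 the demand price is (276 - 87)/7 = 27 and the supply price is (12 + 87)/5 = 19.8.
Deadweight loss = ½ · (27 - 19.8) · (108 - 87) = ½ · 7.2 · 21 = 75.6.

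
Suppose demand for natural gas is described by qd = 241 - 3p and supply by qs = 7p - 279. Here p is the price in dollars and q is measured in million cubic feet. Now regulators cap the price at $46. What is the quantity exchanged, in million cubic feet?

43

Equilibrium: 241 - 3p = 7p - 279, so 520 = 10p and p* = 52, q* = 85.
Because the ceiling (46) lies below the market-clearing price, it is binding.
At p = 46: qd = 241 - 3·46 = 103 and qs = 7·46 - 279 = 43.
The quantity actually transacted is the short side, supply: 43.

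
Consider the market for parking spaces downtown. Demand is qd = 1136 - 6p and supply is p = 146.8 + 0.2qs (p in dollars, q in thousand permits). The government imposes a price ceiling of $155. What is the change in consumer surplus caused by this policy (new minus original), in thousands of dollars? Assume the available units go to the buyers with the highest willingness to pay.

146.25

Rearranging supply gives qs = 5p - 734. In a free market, 1136 - 6p = 5p - 734 gives the equilibrium p* = 170, q* = 116.
Since 155 < 170, the ceiling is binding.
At p = 155: qd = 1136 - 6·155 = 206 and qs = 5·155 - 734 = 41.
Consumer surplus without the control is ½ · (568/3 - 170) · 116 = 3364/3.
With the ceiling, 41 units are sold at 155 (assume they go to the highest-value buyers). The demand price at q = 41 is 182.5, so CS = ½ · [(568/3 - 155) + (182.5 - 155)] · 41 = 15211/12.
Change in consumer surplus = 15211/12 - 3364/3 = 146.25.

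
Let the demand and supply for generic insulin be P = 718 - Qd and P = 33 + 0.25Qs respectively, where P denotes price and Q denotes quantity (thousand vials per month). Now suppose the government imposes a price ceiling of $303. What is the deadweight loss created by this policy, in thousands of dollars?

0

Rearranging demand gives Qd = 718 - P; rearranging supply gives Qs = 4P - 132. Equilibrium: 718 - P = 4P - 132, so 850 = 5P and P* = 170, Q* = 548.
The ceiling of 303 is above the equilibrium price 170, so it is not binding; the market clears at P* = 170, Q* = 548.
Since the control does not bind, no trades are prevented and deadweight loss is zero.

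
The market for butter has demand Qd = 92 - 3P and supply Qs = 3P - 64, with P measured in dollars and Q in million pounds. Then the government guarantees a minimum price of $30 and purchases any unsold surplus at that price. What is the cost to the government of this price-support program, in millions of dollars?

720

In a free market, 92 - 3P = 3P - 64 gives the equilibrium P* = 26, Q* = 14.
Since 30 > 26, the floor is binding.
At P = 30: Qd = 92 - 3·30 = 2 and Qs = 3·30 - 64 = 26.
Surplus = Qs - Qd = 24.
Government expenditure = surplus × support price = 24 × 30 = 720.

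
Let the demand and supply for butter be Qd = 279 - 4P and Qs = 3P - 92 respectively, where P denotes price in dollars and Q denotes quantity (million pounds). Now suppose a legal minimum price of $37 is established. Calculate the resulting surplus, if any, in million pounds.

Setting quantity demanded equal to quantity supplied, 279 - 4P = 3P - 92, gives P* = 53 and Q* = 67.
Since 37 is below P* = 53, the floor does not bind and the free-market outcome prevails.
Since the control does not bind, there is no surplus.

0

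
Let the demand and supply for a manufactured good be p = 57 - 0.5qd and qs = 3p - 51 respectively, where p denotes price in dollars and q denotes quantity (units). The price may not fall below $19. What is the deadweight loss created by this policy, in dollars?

Rearranging demand gives qd = 114 - 2p. Without the control the market clears where 114 - 2p = 3p - 51, i.e. p* = 33 and q* = 48.
The floor of 19 is below the equilibrium price 33, so it is not binding; the market clears at p* = 33, q* = 48.
Since the control does not bind, no trades are prevented and deadweight loss is zero.

0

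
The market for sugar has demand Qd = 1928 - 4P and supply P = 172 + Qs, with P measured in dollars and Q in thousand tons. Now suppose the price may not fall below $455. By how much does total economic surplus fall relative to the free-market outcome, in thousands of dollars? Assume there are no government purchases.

Rearranging supply gives Qs = P - 172. Equilibrium: 1928 - 4P = P - 172, so 2100 = 5P and P* = 420, Q* = 248.
Since 455 > 420, the floor is binding.
At P = 455: Qd = 1928 - 4·455 = 108 and Qs = 455 - 172 = 283.
Quantity traded falls to 108. At Q = 108 the demand price is (1928 - 108)/4 = 455 and the supply price is 172 + 108 = 280.
Deadweight loss = ½ · (455 - 280) · (248 - 108) = ½ · 175 · 140 = 12250.

12250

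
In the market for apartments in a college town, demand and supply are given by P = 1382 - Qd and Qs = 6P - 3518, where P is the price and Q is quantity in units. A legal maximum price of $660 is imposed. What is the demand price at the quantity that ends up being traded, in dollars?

Rearranging demand gives Qd = 1382 - P. Without the control the market clears where 1382 - P = 6P - 3518, i.e. P* = 700 and Q* = 682.
The ceiling of 660 is below the equilibrium price 700, so it binds.
At P = 660: Qd = 1382 - 660 = 722 and Qs = 6·660 - 3518 = 442.
Only 442 units reach the market. On the demand curve, the marginal buyer's willingness to pay at Q = 442 is (1382 - 442) = 940.

940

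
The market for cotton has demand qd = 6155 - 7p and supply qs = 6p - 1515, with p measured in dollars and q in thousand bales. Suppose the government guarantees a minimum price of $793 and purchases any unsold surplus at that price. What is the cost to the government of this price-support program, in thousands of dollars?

2092727

Equilibrium: 6155 - 7p = 6p - 1515, so 7670 = 13p and p* = 590, q* = 2025.
The floor of 793 is above the equilibrium price 590, so it binds.
At p = 793: qd = 6155 - 7·793 = 604 and qs = 6·793 - 1515 = 3243.
Surplus = qs - qd = 2639.
Government expenditure = surplus × support price = 2639 × 793 = 2092727.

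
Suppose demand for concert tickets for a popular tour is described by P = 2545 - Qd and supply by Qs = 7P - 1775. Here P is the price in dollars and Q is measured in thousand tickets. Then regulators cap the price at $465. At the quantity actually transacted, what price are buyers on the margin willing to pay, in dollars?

Rearranging demand gives Qd = 2545 - P. In a free market, 2545 - P = 7P - 1775 gives the equilibrium P* = 540, Q* = 2005.
Because the ceiling (465) lies below the market-clearing price, it is binding.
At P = 465: Qd = 2545 - 465 = 2080 and Qs = 7·465 - 1775 = 1480.
Only 1480 units reach the market. On the demand curve, the marginal buyer's willingness to pay at Q = 1480 is (2545 - 1480) = 1065.

1065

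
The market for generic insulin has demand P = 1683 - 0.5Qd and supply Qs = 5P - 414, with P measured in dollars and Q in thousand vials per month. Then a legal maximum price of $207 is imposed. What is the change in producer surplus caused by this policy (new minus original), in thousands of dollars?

Rearranging demand gives Qd = 3366 - 2P. Without the control the market clears where 3366 - 2P = 5P - 414, i.e. P* = 540 and Q* = 2286.
Since 207 < 540, the ceiling is binding.
At P = 207: Qd = 3366 - 2·207 = 2952 and Qs = 5·207 - 414 = 621.
Producer surplus without the control is ½ · (540 - 82.8) · 2286 = 522579.6.
With the ceiling, producers sell 621 units at 207, so PS = ½ · (207 - 82.8) · 621 = 38564.1.
Change in producer surplus = 38564.1 - 522579.6 = -484015.5.

-484015.5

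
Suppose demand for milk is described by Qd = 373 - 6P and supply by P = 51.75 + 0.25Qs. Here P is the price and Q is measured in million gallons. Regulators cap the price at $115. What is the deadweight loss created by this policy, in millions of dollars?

Rearranging supply gives Qs = 4P - 207. Equilibrium: 373 - 6P = 4P - 207, so 580 = 10P and P* = 58, Q* = 25.
The ceiling of 115 is above the equilibrium price 58, so it is not binding; the market clears at P* = 58, Q* = 25.
Since the control does not bind, no trades are prevented and deadweight loss is zero.

0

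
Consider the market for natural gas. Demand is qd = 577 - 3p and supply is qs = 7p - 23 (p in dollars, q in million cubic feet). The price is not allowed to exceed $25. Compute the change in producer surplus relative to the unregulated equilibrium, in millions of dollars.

-9607.5

Without the control the market clears where 577 - 3p = 7p - 23, i.e. p* = 60 and q* = 397.
Because the ceiling (25) lies below the market-clearing price, it is binding.
At p = 25: qd = 577 - 3·25 = 502 and qs = 7·25 - 23 = 152.
Producer surplus without the control is ½ · (60 - 23/7) · 397 = 157609/14.
With the ceiling, producers sell 152 units at 25, so PS = ½ · (25 - 23/7) · 152 = 11552/7.
Change in producer surplus = 11552/7 - 157609/14 = -9607.5.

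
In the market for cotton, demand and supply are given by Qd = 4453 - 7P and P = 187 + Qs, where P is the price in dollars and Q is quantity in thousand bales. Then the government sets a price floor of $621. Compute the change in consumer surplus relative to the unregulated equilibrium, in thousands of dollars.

-10229.5

Rearranging supply gives Qs = P - 187. Setting quantity demanded equal to quantity supplied, 4453 - 7P = P - 187, gives P* = 580 and Q* = 393.
The floor of 621 is above the equilibrium price 580, so it binds.
At P = 621: Qd = 4453 - 7·621 = 106 and Qs = 621 - 187 = 434.
Consumer surplus without the control is ½ · (4453/7 - 580) · 393 = 154449/14.
With the floor, consumers buy 106 units at 621, so CS = ½ · (4453/7 - 621) · 106 = 5618/7.
Change in consumer surplus = 5618/7 - 154449/14 = -10229.5.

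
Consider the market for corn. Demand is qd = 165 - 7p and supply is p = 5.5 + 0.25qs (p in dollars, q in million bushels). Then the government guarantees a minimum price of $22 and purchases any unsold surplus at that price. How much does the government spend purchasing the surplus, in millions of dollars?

1210

Rearranging supply gives qs = 4p - 22. In a free market, 165 - 7p = 4p - 22 gives the equilibrium p* = 17, q* = 46.
Since 22 > 17, the floor is binding.
At p = 22: qd = 165 - 7·22 = 11 and qs = 4·22 - 22 = 66.
Surplus = qs - qd = 55.
Government expenditure = surplus × support price = 55 × 22 = 1210.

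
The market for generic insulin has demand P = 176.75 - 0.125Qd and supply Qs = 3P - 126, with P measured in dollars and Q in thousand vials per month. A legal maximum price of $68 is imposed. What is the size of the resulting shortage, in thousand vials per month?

792

Rearranging demand gives Qd = 1414 - 8P. Setting quantity demanded equal to quantity supplied, 1414 - 8P = 3P - 126, gives P* = 140 and Q* = 294.
Since 68 < 140, the ceiling is binding.
At P = 68: Qd = 1414 - 8·68 = 870 and Qs = 3·68 - 126 = 78.
Shortage = Qd - Qs = 870 - 78 = 792.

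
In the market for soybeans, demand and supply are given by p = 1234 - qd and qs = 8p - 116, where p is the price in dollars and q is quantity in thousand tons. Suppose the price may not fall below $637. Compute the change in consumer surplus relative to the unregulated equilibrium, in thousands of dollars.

-409323.5

Rearranging demand gives qd = 1234 - p. Setting quantity demanded equal to quantity supplied, 1234 - p = 8p - 116, gives p* = 150 and q* = 1084.
Because the floor (637) lies above the market-clearing price, it is binding.
At p = 637: qd = 1234 - 637 = 597 and qs = 8·637 - 116 = 4980.
Consumer surplus without the control is ½ · (1234 - 150) · 1084 = 587528.
With the floor, consumers buy 597 units at 637, so CS = ½ · (1234 - 637) · 597 = 178204.5.
Change in consumer surplus = 178204.5 - 587528 = -409323.5.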